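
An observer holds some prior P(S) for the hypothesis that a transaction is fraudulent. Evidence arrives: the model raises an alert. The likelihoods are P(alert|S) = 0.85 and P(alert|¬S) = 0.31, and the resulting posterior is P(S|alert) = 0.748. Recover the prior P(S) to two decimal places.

In odds form, posterior odds = prior odds × likelihood ratio, so prior odds = posterior odds ÷ LR.
Posterior odds = 0.748/(1−0.748) = 2.9683. LR = 0.85/0.31 = 2.7419.
Prior odds = 2.9683/2.7419 = 1.0826, so P(S) = 1.0826/(1+1.0826) ≈ 0.52.

P(S) = 0.52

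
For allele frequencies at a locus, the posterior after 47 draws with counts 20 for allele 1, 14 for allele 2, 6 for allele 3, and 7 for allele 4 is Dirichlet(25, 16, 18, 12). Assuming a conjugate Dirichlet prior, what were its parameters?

Dirichlet(5, 2, 12, 5)

For a Dirichlet(α) prior with multinomial counts c, the posterior is Dirichlet(α + c) componentwise.
Subtract each count from the matching posterior parameter: 25−20=5, 16−14=2, 18−6=12, 12−7=5.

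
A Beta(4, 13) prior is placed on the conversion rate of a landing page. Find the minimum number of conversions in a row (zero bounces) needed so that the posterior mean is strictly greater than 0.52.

After k conversions and 0 bounces the posterior is Beta(4+k, 13), with mean (4+k)/(4+13+k).
Set (4+k)/(17+k) > 0.52 and solve: k > (0.52·17 − 4)/(1 − 0.52) = 10.083.
The smallest integer exceeding 10.083 is 11, and checking k=11: (15)/(28) = 0.5357 > 0.52.

k = 11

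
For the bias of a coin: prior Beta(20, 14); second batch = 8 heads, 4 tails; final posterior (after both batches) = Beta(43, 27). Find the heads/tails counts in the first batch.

Sequential conjugate updates are equivalent to a single update on the pooled data, so total successes = posterior α − prior α and total failures = posterior β − prior β.
Total across both batches: 43−20=23 heads, 27−14=13 tails.
Subtract the second batch: 23−8=15 heads and 13−4=9 tails.

15 heads and 9 tails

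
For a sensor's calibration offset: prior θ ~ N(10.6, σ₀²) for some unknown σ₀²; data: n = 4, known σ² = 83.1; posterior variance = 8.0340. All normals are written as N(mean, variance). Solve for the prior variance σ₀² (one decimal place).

For the Normal–Normal model with known σ², precisions add: τ_n = τ₀ + n/σ².
So 1/σ₀² = 1/8.0340 − 4/83.1 = 0.124471 − 0.048135 = 0.076336.
Hence σ₀² = 1/0.076336 ≈ 13.1.

σ₀² = 13.1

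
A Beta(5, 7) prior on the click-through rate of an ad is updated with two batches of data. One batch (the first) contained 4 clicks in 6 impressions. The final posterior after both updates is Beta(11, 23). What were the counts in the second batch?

Sequential conjugate updates are equivalent to a single update on the pooled data, so total successes = posterior α − prior α and total failures = posterior β − prior β.
Total across both batches: 11−5=6 clicks, 23−7=16 non-clicks.
Subtract the first batch: 6−4=2 clicks and 16−2=14 non-clicks.

2 clicks and 14 non-clicks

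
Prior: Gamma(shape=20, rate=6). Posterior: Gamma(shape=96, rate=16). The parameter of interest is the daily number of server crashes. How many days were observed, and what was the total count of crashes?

A Gamma(α, β) prior (rate parametrization) on a Poisson rate with n observations summing to S gives posterior Gamma(α+S, β+n).
Matching: Σxᵢ = 96 − 20 = 76 and n = 16 − 6 = 10.

n = 10 days with total 76 crashes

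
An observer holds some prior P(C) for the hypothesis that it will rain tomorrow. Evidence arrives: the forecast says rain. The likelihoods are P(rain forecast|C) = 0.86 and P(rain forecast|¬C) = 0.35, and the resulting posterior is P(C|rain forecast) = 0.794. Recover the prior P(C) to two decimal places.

P(C) = 0.61

In odds form, posterior odds = prior odds × likelihood ratio, so prior odds = posterior odds ÷ LR.
Posterior odds = 0.794/(1−0.794) = 3.8544. LR = 0.86/0.35 = 2.4571.
Prior odds = 3.8544/2.4571 = 1.5687, so P(C) = 1.5687/(1+1.5687) ≈ 0.61.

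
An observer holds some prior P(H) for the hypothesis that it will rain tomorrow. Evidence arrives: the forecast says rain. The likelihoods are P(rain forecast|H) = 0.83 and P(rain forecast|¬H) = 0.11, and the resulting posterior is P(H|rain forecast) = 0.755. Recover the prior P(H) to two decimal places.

P(H) = 0.29

Bayes' rule in odds form gives O(H|E) = O(H)·[P(E|H)/P(E|¬H)], hence O(H) = O(H|E)/LR.
Posterior odds = 0.755/(1−0.755) = 3.0816. LR = 0.83/0.11 = 7.5455.
Prior odds = 3.0816/7.5455 = 0.4084, so P(H) = 0.4084/(1+0.4084) ≈ 0.29.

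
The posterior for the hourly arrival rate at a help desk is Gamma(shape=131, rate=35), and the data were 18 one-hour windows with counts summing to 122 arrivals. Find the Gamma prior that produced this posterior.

Gamma(shape=9, rate=17)

Gamma–Poisson conjugacy: posterior shape = α + Σxᵢ, posterior rate = β + n.
So α = 131 − 122 = 9 and β = 35 − 18 = 17.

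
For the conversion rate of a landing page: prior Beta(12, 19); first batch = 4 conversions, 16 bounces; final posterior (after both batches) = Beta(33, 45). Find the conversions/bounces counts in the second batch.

Because Beta–binomial updating is additive in the counts, the combined data contributed (α_post−α_prior, β_post−β_prior) successes and failures.
Total across both batches: 33−12=21 conversions, 45−19=26 bounces.
Subtract the first batch: 21−4=17 conversions and 26−16=10 bounces.

17 conversions and 10 bounces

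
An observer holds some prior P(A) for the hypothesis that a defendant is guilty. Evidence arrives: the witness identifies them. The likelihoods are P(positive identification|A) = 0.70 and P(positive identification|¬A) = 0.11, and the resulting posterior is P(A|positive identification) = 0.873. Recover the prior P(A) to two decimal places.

P(A) = 0.52

In odds form, posterior odds = prior odds × likelihood ratio, so prior odds = posterior odds ÷ LR.
Posterior odds = 0.873/(1−0.873) = 6.8740. LR = 0.70/0.11 = 6.3636.
Prior odds = 6.8740/6.3636 = 1.0802, so P(A) = 1.0802/(1+1.0802) ≈ 0.52.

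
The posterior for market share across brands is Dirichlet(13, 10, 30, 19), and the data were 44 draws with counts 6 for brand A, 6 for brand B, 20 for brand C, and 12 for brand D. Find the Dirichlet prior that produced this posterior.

Dirichlet(7, 4, 10, 7)

For a Dirichlet(α) prior with multinomial counts c, the posterior is Dirichlet(α + c) componentwise.
Subtract each count from the matching posterior parameter: 13−6=7, 10−6=4, 30−20=10, 19−12=7.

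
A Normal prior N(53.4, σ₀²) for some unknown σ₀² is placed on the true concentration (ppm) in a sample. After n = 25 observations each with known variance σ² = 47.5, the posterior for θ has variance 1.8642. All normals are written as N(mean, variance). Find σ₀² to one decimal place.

Posterior precision equals prior precision plus data precision: 1/σ_n² = 1/σ₀² + n/σ².
So 1/σ₀² = 1/1.8642 − 25/47.5 = 0.536423 − 0.526316 = 0.010107.
Hence σ₀² = 1/0.010107 ≈ 98.9.

σ₀² = 98.9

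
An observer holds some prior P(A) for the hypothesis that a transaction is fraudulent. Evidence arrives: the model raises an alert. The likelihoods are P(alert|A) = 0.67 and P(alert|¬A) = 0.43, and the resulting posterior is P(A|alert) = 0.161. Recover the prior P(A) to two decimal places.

P(A) = 0.11

Bayes' rule in odds form gives O(A|E) = O(A)·[P(E|A)/P(E|¬A)], hence O(A) = O(A|E)/LR.
Posterior odds = 0.161/(1−0.161) = 0.1919. LR = 0.67/0.43 = 1.5581.
Prior odds = 0.1919/1.5581 = 0.1232, so P(A) = 0.1232/(1+0.1232) ≈ 0.11.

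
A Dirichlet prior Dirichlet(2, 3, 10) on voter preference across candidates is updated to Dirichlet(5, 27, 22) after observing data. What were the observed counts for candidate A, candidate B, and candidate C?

counts (3, 24, 12)

For a Dirichlet(α) prior with multinomial counts c, the posterior is Dirichlet(α + c) componentwise.
Counts are posterior − prior componentwise: 5−2=3, 27−3=24, 22−10=12.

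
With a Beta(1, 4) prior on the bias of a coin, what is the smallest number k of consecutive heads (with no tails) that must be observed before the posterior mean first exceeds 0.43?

After k heads and 0 tails the posterior is Beta(1+k, 4), with mean (1+k)/(1+4+k).
Set (1+k)/(5+k) > 0.43 and solve: k > (0.43·5 − 1)/(1 − 0.43) = 2.018.
The smallest integer exceeding 2.018 is 3, and checking k=3: (4)/(8) = 0.5000 > 0.43.

k = 3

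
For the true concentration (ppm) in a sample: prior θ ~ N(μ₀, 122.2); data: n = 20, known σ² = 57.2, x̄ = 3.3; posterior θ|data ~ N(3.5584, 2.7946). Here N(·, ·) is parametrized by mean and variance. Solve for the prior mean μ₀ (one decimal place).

μ₀ = 14.6

The posterior mean is a precision-weighted average: μ_n = (τ₀μ₀ + τ_data·x̄)/(τ₀+τ_data), with τ₀=1/σ₀² and τ_data=n/σ².
Here τ₀ = 1/122.2 = 0.008183 and τ_data = 20/57.2 = 0.349650, so τ_n = 0.357833.
Rearranging for μ₀: μ₀ = (μ_n·τ_n − τ_data·x̄)/τ₀ = (3.5584·0.357833 − 0.349650·3.3) / 0.008183 = 0.119468/0.008183 ≈ 14.6.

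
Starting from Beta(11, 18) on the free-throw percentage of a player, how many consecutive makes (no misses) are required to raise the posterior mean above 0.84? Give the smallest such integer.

k = 84

After k makes and 0 misses the posterior is Beta(11+k, 18), with mean (11+k)/(11+18+k).
Set (11+k)/(29+k) > 0.84 and solve: k > (0.84·29 − 11)/(1 − 0.84) = 83.500.
The smallest integer exceeding 83.500 is 84, and checking k=84: (95)/(113) = 0.8407 > 0.84.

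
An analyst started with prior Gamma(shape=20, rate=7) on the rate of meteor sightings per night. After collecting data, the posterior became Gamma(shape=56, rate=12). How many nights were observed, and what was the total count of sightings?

n = 5 nights with total 36 sightings

Gamma–Poisson conjugacy: posterior shape = α + Σxᵢ, posterior rate = β + n.
Matching: Σxᵢ = 56 − 20 = 36 and n = 12 − 7 = 5.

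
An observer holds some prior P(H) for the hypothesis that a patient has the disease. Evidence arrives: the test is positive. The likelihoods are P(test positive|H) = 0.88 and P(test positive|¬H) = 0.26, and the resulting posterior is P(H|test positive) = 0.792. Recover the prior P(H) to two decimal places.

In odds form, posterior odds = prior odds × likelihood ratio, so prior odds = posterior odds ÷ LR.
Posterior odds = 0.792/(1−0.792) = 3.8077. LR = 0.88/0.26 = 3.3846.
Prior odds = 3.8077/3.3846 = 1.1250, so P(H) = 1.1250/(1+1.1250) ≈ 0.53.

P(H) = 0.53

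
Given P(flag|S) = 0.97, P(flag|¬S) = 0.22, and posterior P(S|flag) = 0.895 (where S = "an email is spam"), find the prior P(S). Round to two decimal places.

Bayes' rule in odds form gives O(S|E) = O(S)·[P(E|S)/P(E|¬S)], hence O(S) = O(S|E)/LR.
Posterior odds = 0.895/(1−0.895) = 8.5238. LR = 0.97/0.22 = 4.4091.
Prior odds = 8.5238/4.4091 = 1.9332, so P(S) = 1.9332/(1+1.9332) ≈ 0.66.

P(S) = 0.66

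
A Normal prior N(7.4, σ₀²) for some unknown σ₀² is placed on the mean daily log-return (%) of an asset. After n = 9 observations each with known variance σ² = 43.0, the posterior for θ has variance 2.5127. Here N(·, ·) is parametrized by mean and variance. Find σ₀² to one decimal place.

σ₀² = 5.3

Posterior precision equals prior precision plus data precision: 1/σ_n² = 1/σ₀² + n/σ².
So 1/σ₀² = 1/2.5127 − 9/43.0 = 0.397978 − 0.209302 = 0.188676.
Hence σ₀² = 1/0.188676 ≈ 5.3.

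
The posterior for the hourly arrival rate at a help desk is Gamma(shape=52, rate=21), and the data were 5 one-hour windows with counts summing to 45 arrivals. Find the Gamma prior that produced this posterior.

Gamma(shape=7, rate=16)

A Gamma(α, β) prior (rate parametrization) on a Poisson rate with n observations summing to S gives posterior Gamma(α+S, β+n).
So α = 52 − 45 = 7 and β = 21 − 5 = 16.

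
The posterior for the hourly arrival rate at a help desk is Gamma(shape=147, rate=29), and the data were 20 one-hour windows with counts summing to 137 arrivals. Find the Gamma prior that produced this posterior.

Gamma(shape=10, rate=9)

Gamma–Poisson conjugacy: posterior shape = α + Σxᵢ, posterior rate = β + n.
So α = 147 − 137 = 10 and β = 29 − 20 = 9.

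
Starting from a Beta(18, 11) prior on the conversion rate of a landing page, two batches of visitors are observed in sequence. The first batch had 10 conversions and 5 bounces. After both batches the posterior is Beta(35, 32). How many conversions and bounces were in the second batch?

7 conversions and 16 bounces

Because Beta–binomial updating is additive in the counts, the combined data contributed (α_post−α_prior, β_post−β_prior) successes and failures.
Total across both batches: 35−18=17 conversions, 32−11=21 bounces.
Subtract the first batch: 17−10=7 conversions and 21−5=16 bounces.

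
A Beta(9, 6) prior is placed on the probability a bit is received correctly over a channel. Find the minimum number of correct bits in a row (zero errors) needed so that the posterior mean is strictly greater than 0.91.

k = 52

After k correct bits and 0 errors the posterior is Beta(9+k, 6), with mean (9+k)/(9+6+k).
Set (9+k)/(15+k) > 0.91 and solve: k > (0.91·15 − 9)/(1 − 0.91) = 51.667.
The smallest integer exceeding 51.667 is 52, and checking k=52: (61)/(67) = 0.9104 > 0.91.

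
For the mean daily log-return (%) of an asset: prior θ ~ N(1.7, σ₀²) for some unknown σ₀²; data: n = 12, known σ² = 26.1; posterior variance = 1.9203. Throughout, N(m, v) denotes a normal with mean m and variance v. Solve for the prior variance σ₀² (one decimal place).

σ₀² = 16.4

Posterior precision equals prior precision plus data precision: 1/σ_n² = 1/σ₀² + n/σ².
So 1/σ₀² = 1/1.9203 − 12/26.1 = 0.520752 − 0.459770 = 0.060982.
Hence σ₀² = 1/0.060982 ≈ 16.4.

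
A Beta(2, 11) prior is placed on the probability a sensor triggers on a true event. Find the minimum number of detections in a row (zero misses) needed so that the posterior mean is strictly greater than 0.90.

k = 98

After k detections and 0 misses the posterior is Beta(2+k, 11), with mean (2+k)/(2+11+k).
Set (2+k)/(13+k) > 0.90 and solve: k > (0.90·13 − 2)/(1 − 0.90) = 97.000.
The smallest integer exceeding 97.000 is 98.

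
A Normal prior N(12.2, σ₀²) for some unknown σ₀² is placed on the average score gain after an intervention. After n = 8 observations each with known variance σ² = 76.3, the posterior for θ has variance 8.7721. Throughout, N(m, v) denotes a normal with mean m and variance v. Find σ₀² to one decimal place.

Posterior precision equals prior precision plus data precision: 1/σ_n² = 1/σ₀² + n/σ².
So 1/σ₀² = 1/8.7721 − 8/76.3 = 0.113998 − 0.104849 = 0.009149.
Hence σ₀² = 1/0.009149 ≈ 109.3.

σ₀² = 109.3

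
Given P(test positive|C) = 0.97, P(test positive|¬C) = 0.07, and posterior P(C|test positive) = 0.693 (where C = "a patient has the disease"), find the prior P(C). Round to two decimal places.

P(C) = 0.14

In odds form, posterior odds = prior odds × likelihood ratio, so prior odds = posterior odds ÷ LR.
Posterior odds = 0.693/(1−0.693) = 2.2573. LR = 0.97/0.07 = 13.8571.
Prior odds = 2.2573/13.8571 = 0.1629, so P(C) = 0.1629/(1+0.1629) ≈ 0.14.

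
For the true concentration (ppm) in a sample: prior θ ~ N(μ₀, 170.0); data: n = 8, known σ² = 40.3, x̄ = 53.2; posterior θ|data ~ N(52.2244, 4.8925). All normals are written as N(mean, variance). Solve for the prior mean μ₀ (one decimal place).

μ₀ = 19.3

The posterior mean is a precision-weighted average: μ_n = (τ₀μ₀ + τ_data·x̄)/(τ₀+τ_data), with τ₀=1/σ₀² and τ_data=n/σ².
Here τ₀ = 1/170.0 = 0.005882 and τ_data = 8/40.3 = 0.198511, so τ_n = 0.204393.
Rearranging for μ₀: μ₀ = (μ_n·τ_n − τ_data·x̄)/τ₀ = (52.2244·0.204393 − 0.198511·53.2) / 0.005882 = 0.113517/0.005882 ≈ 19.3.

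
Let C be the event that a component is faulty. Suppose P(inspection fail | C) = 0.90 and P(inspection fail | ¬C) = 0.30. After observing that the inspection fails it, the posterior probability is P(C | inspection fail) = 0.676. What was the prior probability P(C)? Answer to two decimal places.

In odds form, posterior odds = prior odds × likelihood ratio, so prior odds = posterior odds ÷ LR.
Posterior odds = 0.676/(1−0.676) = 2.0864. LR = 0.90/0.30 = 3.0000.
Prior odds = 2.0864/3.0000 = 0.6955, so P(C) = 0.6955/(1+0.6955) ≈ 0.41.

P(C) = 0.41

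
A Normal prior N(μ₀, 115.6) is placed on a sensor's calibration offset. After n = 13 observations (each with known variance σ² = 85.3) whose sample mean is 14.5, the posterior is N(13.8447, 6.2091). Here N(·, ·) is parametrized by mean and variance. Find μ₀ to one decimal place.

The posterior mean is a precision-weighted average: μ_n = (τ₀μ₀ + τ_data·x̄)/(τ₀+τ_data), with τ₀=1/σ₀² and τ_data=n/σ².
Here τ₀ = 1/115.6 = 0.008651 and τ_data = 13/85.3 = 0.152403, so τ_n = 0.161054.
Rearranging for μ₀: μ₀ = (μ_n·τ_n − τ_data·x̄)/τ₀ = (13.8447·0.161054 − 0.152403·14.5) / 0.008651 = 0.019901/0.008651 ≈ 2.3.

μ₀ = 2.3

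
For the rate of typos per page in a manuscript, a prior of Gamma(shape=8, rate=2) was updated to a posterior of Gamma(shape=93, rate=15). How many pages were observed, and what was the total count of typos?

n = 13 pages with total 85 typos

Gamma–Poisson conjugacy: posterior shape = α + Σxᵢ, posterior rate = β + n.
Matching: Σxᵢ = 93 − 8 = 85 and n = 15 − 2 = 13.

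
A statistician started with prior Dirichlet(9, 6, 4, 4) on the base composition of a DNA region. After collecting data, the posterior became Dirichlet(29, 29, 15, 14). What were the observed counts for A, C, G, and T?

counts (20, 23, 11, 10)

For a Dirichlet(α) prior with multinomial counts c, the posterior is Dirichlet(α + c) componentwise.
Counts are posterior − prior componentwise: 29−9=20, 29−6=23, 15−4=11, 14−4=10.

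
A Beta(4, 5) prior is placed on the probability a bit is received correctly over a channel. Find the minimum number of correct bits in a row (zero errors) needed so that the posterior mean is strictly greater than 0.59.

k = 4

After k correct bits and 0 errors the posterior is Beta(4+k, 5), with mean (4+k)/(4+5+k).
Set (4+k)/(9+k) > 0.59 and solve: k > (0.59·9 − 4)/(1 − 0.59) = 3.195.
The smallest integer exceeding 3.195 is 4.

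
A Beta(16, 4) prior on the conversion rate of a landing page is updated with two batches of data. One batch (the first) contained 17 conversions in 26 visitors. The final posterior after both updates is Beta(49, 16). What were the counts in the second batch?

Sequential conjugate updates are equivalent to a single update on the pooled data, so total successes = posterior α − prior α and total failures = posterior β − prior β.
Total across both batches: 49−16=33 conversions, 16−4=12 bounces.
Subtract the first batch: 33−17=16 conversions and 12−9=3 bounces.

16 conversions and 3 bounces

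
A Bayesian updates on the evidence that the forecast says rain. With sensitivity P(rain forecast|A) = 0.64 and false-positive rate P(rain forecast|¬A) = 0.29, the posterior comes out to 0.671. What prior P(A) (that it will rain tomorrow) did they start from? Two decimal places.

P(A) = 0.48

In odds form, posterior odds = prior odds × likelihood ratio, so prior odds = posterior odds ÷ LR.
Posterior odds = 0.671/(1−0.671) = 2.0395. LR = 0.64/0.29 = 2.2069.
Prior odds = 2.0395/2.2069 = 0.9241, so P(A) = 0.9241/(1+0.9241) ≈ 0.48.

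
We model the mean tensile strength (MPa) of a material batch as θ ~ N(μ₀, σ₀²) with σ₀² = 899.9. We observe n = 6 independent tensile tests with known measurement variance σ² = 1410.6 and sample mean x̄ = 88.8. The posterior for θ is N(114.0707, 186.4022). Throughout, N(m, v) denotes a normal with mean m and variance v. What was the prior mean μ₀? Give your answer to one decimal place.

With known observation variance, the Normal–Normal posterior has precision τ_n = τ₀ + n/σ² and mean μ_n = (τ₀μ₀ + (n/σ²)x̄)/τ_n.
Here τ₀ = 1/899.9 = 0.001111 and τ_data = 6/1410.6 = 0.004254, so τ_n = 0.005365.
Rearranging for μ₀: μ₀ = (μ_n·τ_n − τ_data·x̄)/τ₀ = (114.0707·0.005365 − 0.004254·88.8) / 0.001111 = 0.234234/0.001111 ≈ 210.8.

μ₀ = 210.8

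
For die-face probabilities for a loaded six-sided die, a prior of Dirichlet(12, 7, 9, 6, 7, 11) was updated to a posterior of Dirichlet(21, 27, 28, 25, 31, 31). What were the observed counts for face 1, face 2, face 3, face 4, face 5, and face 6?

counts (9, 20, 19, 19, 24, 20)

For a Dirichlet(α) prior with multinomial counts c, the posterior is Dirichlet(α + c) componentwise.
Counts are posterior − prior componentwise: 21−12=9, 27−7=20, 28−9=19, 25−6=19, 31−7=24, 31−11=20.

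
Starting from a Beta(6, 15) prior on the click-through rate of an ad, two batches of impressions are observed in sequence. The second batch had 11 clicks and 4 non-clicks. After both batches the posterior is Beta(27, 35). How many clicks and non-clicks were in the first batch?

10 clicks and 16 non-clicks

Because Beta–binomial updating is additive in the counts, the combined data contributed (α_post−α_prior, β_post−β_prior) successes and failures.
Total across both batches: 27−6=21 clicks, 35−15=20 non-clicks.
Subtract the second batch: 21−11=10 clicks and 20−4=16 non-clicks.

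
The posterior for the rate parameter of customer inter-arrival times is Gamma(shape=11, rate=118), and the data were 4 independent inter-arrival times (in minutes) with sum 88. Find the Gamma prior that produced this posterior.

Gamma–exponential conjugacy: posterior shape = α + n, posterior rate = β + Σtᵢ.
So α = 11 − 4 = 7 and β = 118 − 88 = 30.

Gamma(shape=7, rate=30)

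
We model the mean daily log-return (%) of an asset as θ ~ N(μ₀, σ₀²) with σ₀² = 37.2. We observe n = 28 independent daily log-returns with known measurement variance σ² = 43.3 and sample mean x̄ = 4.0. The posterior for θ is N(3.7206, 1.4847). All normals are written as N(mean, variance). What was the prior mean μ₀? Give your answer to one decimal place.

μ₀ = -3.0

The posterior mean is a precision-weighted average: μ_n = (τ₀μ₀ + τ_data·x̄)/(τ₀+τ_data), with τ₀=1/σ₀² and τ_data=n/σ².
Here τ₀ = 1/37.2 = 0.026882 and τ_data = 28/43.3 = 0.646651, so τ_n = 0.673533.
Rearranging for μ₀: μ₀ = (μ_n·τ_n − τ_data·x̄)/τ₀ = (3.7206·0.673533 − 0.646651·4.0) / 0.026882 = -0.080657/0.026882 ≈ -3.0.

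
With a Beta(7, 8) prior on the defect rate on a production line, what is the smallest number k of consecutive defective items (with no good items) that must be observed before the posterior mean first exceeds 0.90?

After k defective items and 0 good items the posterior is Beta(7+k, 8), with mean (7+k)/(7+8+k).
Set (7+k)/(15+k) > 0.90 and solve: k > (0.90·15 − 7)/(1 − 0.90) = 65.000.
The smallest integer exceeding 65.000 is 66, and checking k=66: (73)/(81) = 0.9012 > 0.90.

k = 66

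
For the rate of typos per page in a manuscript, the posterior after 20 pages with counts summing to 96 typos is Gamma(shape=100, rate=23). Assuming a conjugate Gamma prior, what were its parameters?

A Gamma(α, β) prior (rate parametrization) on a Poisson rate with n observations summing to S gives posterior Gamma(α+S, β+n).
So α = 100 − 96 = 4 and β = 23 − 20 = 3.

Gamma(shape=4, rate=3)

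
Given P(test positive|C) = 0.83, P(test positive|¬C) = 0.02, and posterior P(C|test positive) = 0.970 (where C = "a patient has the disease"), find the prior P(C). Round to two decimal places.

P(C) = 0.44

Bayes' rule in odds form gives O(C|E) = O(C)·[P(E|C)/P(E|¬C)], hence O(C) = O(C|E)/LR.
Posterior odds = 0.970/(1−0.970) = 32.3333. LR = 0.83/0.02 = 41.5000.
Prior odds = 32.3333/41.5000 = 0.7791, so P(C) = 0.7791/(1+0.7791) ≈ 0.44.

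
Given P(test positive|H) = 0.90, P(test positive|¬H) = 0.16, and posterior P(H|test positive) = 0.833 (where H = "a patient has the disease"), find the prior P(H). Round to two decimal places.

P(H) = 0.47

Bayes' rule in odds form gives O(H|E) = O(H)·[P(E|H)/P(E|¬H)], hence O(H) = O(H|E)/LR.
Posterior odds = 0.833/(1−0.833) = 4.9880. LR = 0.90/0.16 = 5.6250.
Prior odds = 4.9880/5.6250 = 0.8868, so P(H) = 0.8868/(1+0.8868) ≈ 0.47.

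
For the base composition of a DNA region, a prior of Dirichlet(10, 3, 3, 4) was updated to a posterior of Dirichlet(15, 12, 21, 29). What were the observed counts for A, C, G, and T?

counts (5, 9, 18, 25)

For a Dirichlet(α) prior with multinomial counts c, the posterior is Dirichlet(α + c) componentwise.
Counts are posterior − prior componentwise: 15−10=5, 12−3=9, 21−3=18, 29−4=25.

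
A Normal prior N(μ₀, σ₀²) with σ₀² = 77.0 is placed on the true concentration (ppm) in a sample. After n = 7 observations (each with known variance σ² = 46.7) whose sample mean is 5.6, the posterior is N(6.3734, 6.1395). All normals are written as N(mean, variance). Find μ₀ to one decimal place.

μ₀ = 15.3

The posterior mean is a precision-weighted average: μ_n = (τ₀μ₀ + τ_data·x̄)/(τ₀+τ_data), with τ₀=1/σ₀² and τ_data=n/σ².
Here τ₀ = 1/77.0 = 0.012987 and τ_data = 7/46.7 = 0.149893, so τ_n = 0.162880.
Rearranging for μ₀: μ₀ = (μ_n·τ_n − τ_data·x̄)/τ₀ = (6.3734·0.162880 − 0.149893·5.6) / 0.012987 = 0.198699/0.012987 ≈ 15.3.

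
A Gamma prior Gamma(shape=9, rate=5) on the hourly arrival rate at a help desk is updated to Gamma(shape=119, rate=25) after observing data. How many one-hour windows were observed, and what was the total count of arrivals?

A Gamma(α, β) prior (rate parametrization) on a Poisson rate with n observations summing to S gives posterior Gamma(α+S, β+n).
Matching: Σxᵢ = 119 − 9 = 110 and n = 25 − 5 = 20.

n = 20 one-hour windows with total 110 arrivals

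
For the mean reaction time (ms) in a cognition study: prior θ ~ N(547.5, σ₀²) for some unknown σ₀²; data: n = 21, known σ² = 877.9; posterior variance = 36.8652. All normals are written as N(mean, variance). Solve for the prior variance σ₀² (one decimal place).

σ₀² = 312.0

Posterior precision equals prior precision plus data precision: 1/σ_n² = 1/σ₀² + n/σ².
So 1/σ₀² = 1/36.8652 − 21/877.9 = 0.027126 − 0.023921 = 0.003205.
Hence σ₀² = 1/0.003205 ≈ 312.0.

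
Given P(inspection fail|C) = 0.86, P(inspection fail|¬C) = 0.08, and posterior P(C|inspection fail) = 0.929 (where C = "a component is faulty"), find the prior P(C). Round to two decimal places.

Bayes' rule in odds form gives O(C|E) = O(C)·[P(E|C)/P(E|¬C)], hence O(C) = O(C|E)/LR.
Posterior odds = 0.929/(1−0.929) = 13.0845. LR = 0.86/0.08 = 10.7500.
Prior odds = 13.0845/10.7500 = 1.2172, so P(C) = 1.2172/(1+1.2172) ≈ 0.55.

P(C) = 0.55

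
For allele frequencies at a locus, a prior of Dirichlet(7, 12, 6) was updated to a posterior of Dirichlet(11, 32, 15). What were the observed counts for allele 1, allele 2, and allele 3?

counts (4, 20, 9)

For a Dirichlet(α) prior with multinomial counts c, the posterior is Dirichlet(α + c) componentwise.
Counts are posterior − prior componentwise: 11−7=4, 32−12=20, 15−6=9.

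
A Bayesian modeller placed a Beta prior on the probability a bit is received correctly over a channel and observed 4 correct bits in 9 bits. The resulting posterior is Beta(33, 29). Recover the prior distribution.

Beta(29, 24)

A Beta(α, β) prior with s successes and f failures in binomial data gives a Beta(α+s, β+f) posterior.
Subtract the data counts: 33−4=29, 29−5=24.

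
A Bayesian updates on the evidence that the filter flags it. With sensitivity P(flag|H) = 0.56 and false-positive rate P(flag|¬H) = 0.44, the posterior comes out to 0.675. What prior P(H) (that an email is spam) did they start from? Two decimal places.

Bayes' rule in odds form gives O(H|E) = O(H)·[P(E|H)/P(E|¬H)], hence O(H) = O(H|E)/LR.
Posterior odds = 0.675/(1−0.675) = 2.0769. LR = 0.56/0.44 = 1.2727.
Prior odds = 2.0769/1.2727 = 1.6319, so P(H) = 1.6319/(1+1.6319) ≈ 0.62.

P(H) = 0.62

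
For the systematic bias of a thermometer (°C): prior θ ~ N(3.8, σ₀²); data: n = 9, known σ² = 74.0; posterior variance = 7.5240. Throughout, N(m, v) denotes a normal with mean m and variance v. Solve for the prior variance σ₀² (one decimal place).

For the Normal–Normal model with known σ², precisions add: τ_n = τ₀ + n/σ².
So 1/σ₀² = 1/7.5240 − 9/74.0 = 0.132908 − 0.121622 = 0.011286.
Hence σ₀² = 1/0.011286 ≈ 88.6.

σ₀² = 88.6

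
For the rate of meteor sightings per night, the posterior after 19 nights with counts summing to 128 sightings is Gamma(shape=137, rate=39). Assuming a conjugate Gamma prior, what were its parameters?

A Gamma(α, β) prior (rate parametrization) on a Poisson rate with n observations summing to S gives posterior Gamma(α+S, β+n).
So α = 137 − 128 = 9 and β = 39 − 19 = 20.

Gamma(shape=9, rate=20)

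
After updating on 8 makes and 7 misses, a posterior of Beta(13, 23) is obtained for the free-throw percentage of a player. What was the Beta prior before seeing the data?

A Beta(α, β) prior with s successes and f failures in binomial data gives a Beta(α+s, β+f) posterior.
Subtract the data counts: 13−8=5, 23−7=16.

Beta(5, 16)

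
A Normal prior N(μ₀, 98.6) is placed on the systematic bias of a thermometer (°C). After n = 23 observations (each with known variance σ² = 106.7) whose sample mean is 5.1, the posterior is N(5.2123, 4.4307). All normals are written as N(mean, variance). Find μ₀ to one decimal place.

With known observation variance, the Normal–Normal posterior has precision τ_n = τ₀ + n/σ² and mean μ_n = (τ₀μ₀ + (n/σ²)x̄)/τ_n.
Here τ₀ = 1/98.6 = 0.010142 and τ_data = 23/106.7 = 0.215558, so τ_n = 0.225700.
Rearranging for μ₀: μ₀ = (μ_n·τ_n − τ_data·x̄)/τ₀ = (5.2123·0.225700 − 0.215558·5.1) / 0.010142 = 0.077070/0.010142 ≈ 7.6.

μ₀ = 7.6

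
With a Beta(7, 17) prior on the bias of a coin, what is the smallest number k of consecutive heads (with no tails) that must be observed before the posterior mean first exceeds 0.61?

k = 20

After k heads and 0 tails the posterior is Beta(7+k, 17), with mean (7+k)/(7+17+k).
Set (7+k)/(24+k) > 0.61 and solve: k > (0.61·24 − 7)/(1 − 0.61) = 19.590.
The smallest integer exceeding 19.590 is 20.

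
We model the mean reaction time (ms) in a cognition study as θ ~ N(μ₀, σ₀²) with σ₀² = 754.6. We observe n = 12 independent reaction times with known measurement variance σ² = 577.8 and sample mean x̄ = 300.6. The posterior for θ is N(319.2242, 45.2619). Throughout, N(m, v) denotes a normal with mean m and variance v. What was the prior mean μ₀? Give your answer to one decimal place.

The posterior mean is a precision-weighted average: μ_n = (τ₀μ₀ + τ_data·x̄)/(τ₀+τ_data), with τ₀=1/σ₀² and τ_data=n/σ².
Here τ₀ = 1/754.6 = 0.001325 and τ_data = 12/577.8 = 0.020768, so τ_n = 0.022093.
Rearranging for μ₀: μ₀ = (μ_n·τ_n − τ_data·x̄)/τ₀ = (319.2242·0.022093 − 0.020768·300.6) / 0.001325 = 0.809759/0.001325 ≈ 611.1.

μ₀ = 611.1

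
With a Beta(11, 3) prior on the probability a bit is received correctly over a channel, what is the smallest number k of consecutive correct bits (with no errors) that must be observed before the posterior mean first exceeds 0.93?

k = 29

After k correct bits and 0 errors the posterior is Beta(11+k, 3), with mean (11+k)/(11+3+k).
Set (11+k)/(14+k) > 0.93 and solve: k > (0.93·14 − 11)/(1 − 0.93) = 28.857.
The smallest integer exceeding 28.857 is 29.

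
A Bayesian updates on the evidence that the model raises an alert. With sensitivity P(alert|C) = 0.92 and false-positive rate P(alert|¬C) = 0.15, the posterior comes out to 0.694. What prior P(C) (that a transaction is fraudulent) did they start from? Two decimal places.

In odds form, posterior odds = prior odds × likelihood ratio, so prior odds = posterior odds ÷ LR.
Posterior odds = 0.694/(1−0.694) = 2.2680. LR = 0.92/0.15 = 6.1333.
Prior odds = 2.2680/6.1333 = 0.3698, so P(C) = 0.3698/(1+0.3698) ≈ 0.27.

P(C) = 0.27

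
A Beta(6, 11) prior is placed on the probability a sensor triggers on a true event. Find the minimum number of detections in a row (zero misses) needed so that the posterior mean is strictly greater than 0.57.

After k detections and 0 misses the posterior is Beta(6+k, 11), with mean (6+k)/(6+11+k).
Set (6+k)/(17+k) > 0.57 and solve: k > (0.57·17 − 6)/(1 − 0.57) = 8.581.
The smallest integer exceeding 8.581 is 9, and checking k=9: (15)/(26) = 0.5769 > 0.57.

k = 9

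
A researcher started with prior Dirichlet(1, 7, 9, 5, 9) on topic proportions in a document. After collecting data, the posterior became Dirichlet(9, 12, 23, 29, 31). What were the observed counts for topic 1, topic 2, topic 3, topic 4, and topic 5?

counts (8, 5, 14, 24, 22)

For a Dirichlet(α) prior with multinomial counts c, the posterior is Dirichlet(α + c) componentwise.
Counts are posterior − prior componentwise: 9−1=8, 12−7=5, 23−9=14, 29−5=24, 31−9=22.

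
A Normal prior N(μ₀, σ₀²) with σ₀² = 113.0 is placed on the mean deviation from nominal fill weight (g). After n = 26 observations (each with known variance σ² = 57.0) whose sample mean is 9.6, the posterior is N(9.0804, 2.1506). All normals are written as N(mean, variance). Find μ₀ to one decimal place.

The posterior mean is a precision-weighted average: μ_n = (τ₀μ₀ + τ_data·x̄)/(τ₀+τ_data), with τ₀=1/σ₀² and τ_data=n/σ².
Here τ₀ = 1/113.0 = 0.008850 and τ_data = 26/57.0 = 0.456140, so τ_n = 0.464990.
Rearranging for μ₀: μ₀ = (μ_n·τ_n − τ_data·x̄)/τ₀ = (9.0804·0.464990 − 0.456140·9.6) / 0.008850 = -0.156649/0.008850 ≈ -17.7.

μ₀ = -17.7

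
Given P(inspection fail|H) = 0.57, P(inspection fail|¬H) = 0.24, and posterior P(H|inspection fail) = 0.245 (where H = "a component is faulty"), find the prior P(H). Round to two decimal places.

In odds form, posterior odds = prior odds × likelihood ratio, so prior odds = posterior odds ÷ LR.
Posterior odds = 0.245/(1−0.245) = 0.3245. LR = 0.57/0.24 = 2.3750.
Prior odds = 0.3245/2.3750 = 0.1366, so P(H) = 0.1366/(1+0.1366) ≈ 0.12.

P(H) = 0.12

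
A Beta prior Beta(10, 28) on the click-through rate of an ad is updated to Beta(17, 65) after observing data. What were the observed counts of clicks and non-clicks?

A Beta(α, β) prior with s successes and f failures in binomial data gives a Beta(α+s, β+f) posterior.
Match parameters: s=17−10=7, f=65−28=37.

7 clicks and 37 non-clicks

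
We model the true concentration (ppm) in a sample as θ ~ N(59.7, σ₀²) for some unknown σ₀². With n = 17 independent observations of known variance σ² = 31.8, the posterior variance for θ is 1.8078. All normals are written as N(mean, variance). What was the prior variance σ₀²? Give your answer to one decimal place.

Posterior precision equals prior precision plus data precision: 1/σ_n² = 1/σ₀² + n/σ².
So 1/σ₀² = 1/1.8078 − 17/31.8 = 0.553159 − 0.534591 = 0.018568.
Hence σ₀² = 1/0.018568 ≈ 53.9.

σ₀² = 53.9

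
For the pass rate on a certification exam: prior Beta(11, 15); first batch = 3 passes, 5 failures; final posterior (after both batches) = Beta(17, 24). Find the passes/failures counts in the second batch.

3 passes and 4 failures

Because Beta–binomial updating is additive in the counts, the combined data contributed (α_post−α_prior, β_post−β_prior) successes and failures.
Total across both batches: 17−11=6 passes, 24−15=9 failures.
Subtract the first batch: 6−3=3 passes and 9−5=4 failures.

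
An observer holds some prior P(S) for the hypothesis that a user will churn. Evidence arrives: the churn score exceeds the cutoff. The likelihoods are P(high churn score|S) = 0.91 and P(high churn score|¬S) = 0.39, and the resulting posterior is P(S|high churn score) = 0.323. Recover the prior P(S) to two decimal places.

In odds form, posterior odds = prior odds × likelihood ratio, so prior odds = posterior odds ÷ LR.
Posterior odds = 0.323/(1−0.323) = 0.4771. LR = 0.91/0.39 = 2.3333.
Prior odds = 0.4771/2.3333 = 0.2045, so P(S) = 0.2045/(1+0.2045) ≈ 0.17.

P(S) = 0.17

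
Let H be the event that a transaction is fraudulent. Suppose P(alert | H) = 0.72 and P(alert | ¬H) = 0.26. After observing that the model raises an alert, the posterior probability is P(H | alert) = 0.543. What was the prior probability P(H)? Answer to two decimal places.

P(H) = 0.30

In odds form, posterior odds = prior odds × likelihood ratio, so prior odds = posterior odds ÷ LR.
Posterior odds = 0.543/(1−0.543) = 1.1882. LR = 0.72/0.26 = 2.7692.
Prior odds = 1.1882/2.7692 = 0.4291, so P(H) = 0.4291/(1+0.4291) ≈ 0.30.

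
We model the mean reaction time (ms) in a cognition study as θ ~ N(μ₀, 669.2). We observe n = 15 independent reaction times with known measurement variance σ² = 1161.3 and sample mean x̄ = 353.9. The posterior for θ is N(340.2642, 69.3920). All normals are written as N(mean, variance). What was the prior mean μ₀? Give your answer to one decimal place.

μ₀ = 222.4

With known observation variance, the Normal–Normal posterior has precision τ_n = τ₀ + n/σ² and mean μ_n = (τ₀μ₀ + (n/σ²)x̄)/τ_n.
Here τ₀ = 1/669.2 = 0.001494 and τ_data = 15/1161.3 = 0.012917, so τ_n = 0.014411.
Rearranging for μ₀: μ₀ = (μ_n·τ_n − τ_data·x̄)/τ₀ = (340.2642·0.014411 − 0.012917·353.9) / 0.001494 = 0.332221/0.001494 ≈ 222.4.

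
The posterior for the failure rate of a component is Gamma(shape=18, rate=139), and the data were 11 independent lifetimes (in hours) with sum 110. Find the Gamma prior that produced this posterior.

Gamma(shape=7, rate=29)

For an exponential likelihood with a Gamma(α, β) prior on the rate, n observations with total T give posterior Gamma(α+n, β+T).
So α = 18 − 11 = 7 and β = 139 − 110 = 29.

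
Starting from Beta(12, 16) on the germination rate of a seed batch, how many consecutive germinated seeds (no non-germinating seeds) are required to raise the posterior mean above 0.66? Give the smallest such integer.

After k germinated seeds and 0 non-germinating seeds the posterior is Beta(12+k, 16), with mean (12+k)/(12+16+k).
Set (12+k)/(28+k) > 0.66 and solve: k > (0.66·28 − 12)/(1 − 0.66) = 19.059.
The smallest integer exceeding 19.059 is 20, and checking k=20: (32)/(48) = 0.6667 > 0.66.

k = 20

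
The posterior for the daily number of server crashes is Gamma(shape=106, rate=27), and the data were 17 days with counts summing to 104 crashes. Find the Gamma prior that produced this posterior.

Gamma(shape=2, rate=10)

Gamma–Poisson conjugacy: posterior shape = α + Σxᵢ, posterior rate = β + n.
So α = 106 − 104 = 2 and β = 27 − 17 = 10.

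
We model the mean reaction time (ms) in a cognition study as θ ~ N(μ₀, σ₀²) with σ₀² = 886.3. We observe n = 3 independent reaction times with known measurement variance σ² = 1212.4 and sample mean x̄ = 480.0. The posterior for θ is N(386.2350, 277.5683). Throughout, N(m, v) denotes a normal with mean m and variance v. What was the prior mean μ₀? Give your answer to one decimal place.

The posterior mean is a precision-weighted average: μ_n = (τ₀μ₀ + τ_data·x̄)/(τ₀+τ_data), with τ₀=1/σ₀² and τ_data=n/σ².
Here τ₀ = 1/886.3 = 0.001128 and τ_data = 3/1212.4 = 0.002474, so τ_n = 0.003602.
Rearranging for μ₀: μ₀ = (μ_n·τ_n − τ_data·x̄)/τ₀ = (386.2350·0.003602 − 0.002474·480.0) / 0.001128 = 0.203698/0.001128 ≈ 180.6.

μ₀ = 180.6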